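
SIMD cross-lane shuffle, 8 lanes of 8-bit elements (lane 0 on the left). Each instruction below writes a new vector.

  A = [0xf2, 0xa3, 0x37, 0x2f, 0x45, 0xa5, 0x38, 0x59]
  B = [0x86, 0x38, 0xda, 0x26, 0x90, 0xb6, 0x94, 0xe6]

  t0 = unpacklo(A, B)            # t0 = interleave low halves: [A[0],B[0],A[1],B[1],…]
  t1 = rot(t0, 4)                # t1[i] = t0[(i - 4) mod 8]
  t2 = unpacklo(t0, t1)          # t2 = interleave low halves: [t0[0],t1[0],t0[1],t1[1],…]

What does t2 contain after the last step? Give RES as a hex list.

RES = [0xf2, 0x37, 0x86, 0xda, 0xa3, 0x2f, 0x38, 0x26]

  t0: f2 86 a3 38 37 da 2f 26
  t1: 37 da 2f 26 f2 86 a3 38
  t2: f2 37 86 da a3 2f 38 26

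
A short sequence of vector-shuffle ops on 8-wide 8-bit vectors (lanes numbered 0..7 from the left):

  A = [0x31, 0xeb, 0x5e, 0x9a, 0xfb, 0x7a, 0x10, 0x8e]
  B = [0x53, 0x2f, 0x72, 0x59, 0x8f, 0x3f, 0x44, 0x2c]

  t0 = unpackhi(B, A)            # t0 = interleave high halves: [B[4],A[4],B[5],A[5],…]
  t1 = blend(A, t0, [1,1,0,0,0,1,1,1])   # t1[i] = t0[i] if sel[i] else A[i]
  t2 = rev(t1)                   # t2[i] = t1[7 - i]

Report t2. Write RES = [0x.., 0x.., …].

→ t0 |8f|fb|3f|7a|44|10|2c|8e|
→ t1 |8f|fb|5e|9a|fb|10|2c|8e|
→ t2 |8e|2c|10|fb|9a|5e|fb|8f|

RES = [0x8e, 0x2c, 0x10, 0xfb, 0x9a, 0x5e, 0xfb, 0x8f]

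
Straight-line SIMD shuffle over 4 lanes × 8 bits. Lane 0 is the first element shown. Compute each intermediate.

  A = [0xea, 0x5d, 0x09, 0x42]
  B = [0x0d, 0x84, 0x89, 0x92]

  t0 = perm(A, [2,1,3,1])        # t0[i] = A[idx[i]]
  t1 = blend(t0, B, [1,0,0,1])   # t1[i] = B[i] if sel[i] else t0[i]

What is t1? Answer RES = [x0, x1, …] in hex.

RES = [0x0d, 0x5d, 0x42, 0x92]

t0 = [0x09, 0x5d, 0x42, 0x5d]
t1 = [0x0d, 0x5d, 0x42, 0x92]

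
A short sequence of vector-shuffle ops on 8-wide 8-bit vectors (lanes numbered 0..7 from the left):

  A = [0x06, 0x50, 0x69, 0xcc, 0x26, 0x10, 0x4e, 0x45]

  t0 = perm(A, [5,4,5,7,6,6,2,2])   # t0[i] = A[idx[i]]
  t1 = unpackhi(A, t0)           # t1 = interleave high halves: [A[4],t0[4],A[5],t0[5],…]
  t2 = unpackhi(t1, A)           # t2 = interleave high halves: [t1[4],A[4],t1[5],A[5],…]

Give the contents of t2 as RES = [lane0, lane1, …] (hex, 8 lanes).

RES = [ 0x4e  0x26  0x69  0x10  0x45  0x4e  0x69  0x45 ]

t0 = [0x10, 0x26, 0x10, 0x45, 0x4e, 0x4e, 0x69, 0x69]
t1 = [0x26, 0x4e, 0x10, 0x4e, 0x4e, 0x69, 0x45, 0x69]
t2 = [0x4e, 0x26, 0x69, 0x10, 0x45, 0x4e, 0x69, 0x45]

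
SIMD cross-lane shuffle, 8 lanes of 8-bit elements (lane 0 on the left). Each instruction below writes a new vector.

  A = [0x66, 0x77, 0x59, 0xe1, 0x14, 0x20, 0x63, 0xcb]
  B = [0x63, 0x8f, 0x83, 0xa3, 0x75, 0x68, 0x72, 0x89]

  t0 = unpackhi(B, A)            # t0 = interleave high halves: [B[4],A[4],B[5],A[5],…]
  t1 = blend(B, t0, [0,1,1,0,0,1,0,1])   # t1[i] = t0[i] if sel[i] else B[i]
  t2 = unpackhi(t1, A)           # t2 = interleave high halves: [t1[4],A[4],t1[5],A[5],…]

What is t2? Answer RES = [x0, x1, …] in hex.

RES = [ 0x75  0x14  0x63  0x20  0x72  0x63  0xcb  0xcb ]

t0 = [0x75, 0x14, 0x68, 0x20, 0x72, 0x63, 0x89, 0xcb]
t1 = [0x63, 0x14, 0x68, 0xa3, 0x75, 0x63, 0x72, 0xcb]
t2 = [0x75, 0x14, 0x63, 0x20, 0x72, 0x63, 0xcb, 0xcb]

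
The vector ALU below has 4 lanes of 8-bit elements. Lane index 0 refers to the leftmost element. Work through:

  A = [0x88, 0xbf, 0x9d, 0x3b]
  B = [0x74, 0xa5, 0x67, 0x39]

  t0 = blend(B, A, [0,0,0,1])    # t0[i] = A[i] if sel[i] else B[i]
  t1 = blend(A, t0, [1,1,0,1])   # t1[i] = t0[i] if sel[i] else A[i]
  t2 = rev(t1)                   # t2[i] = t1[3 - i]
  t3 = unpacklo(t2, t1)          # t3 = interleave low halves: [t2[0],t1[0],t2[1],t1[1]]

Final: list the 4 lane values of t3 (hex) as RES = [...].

RES = [ 0x3b  0x74  0x9d  0xa5 ]

  t0: 74 a5 67 3b
  t1: 74 a5 9d 3b
  t2: 3b 9d a5 74
  t3: 3b 74 9d a5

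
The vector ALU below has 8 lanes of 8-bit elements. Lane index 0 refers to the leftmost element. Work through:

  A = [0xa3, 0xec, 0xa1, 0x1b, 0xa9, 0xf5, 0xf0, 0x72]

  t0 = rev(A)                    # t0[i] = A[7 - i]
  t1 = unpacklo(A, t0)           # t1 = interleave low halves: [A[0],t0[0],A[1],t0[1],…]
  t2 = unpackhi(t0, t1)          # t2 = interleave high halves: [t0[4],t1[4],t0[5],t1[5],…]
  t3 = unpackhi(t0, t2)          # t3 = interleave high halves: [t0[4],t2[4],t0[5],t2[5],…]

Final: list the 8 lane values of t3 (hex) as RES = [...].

  t0: 72 f0 f5 a9 1b a1 ec a3
  t1: a3 72 ec f0 a1 f5 1b a9
  t2: 1b a1 a1 f5 ec 1b a3 a9
  t3: 1b ec a1 1b ec a3 a3 a9

RES = [0x1b, 0xec, 0xa1, 0x1b, 0xec, 0xa3, 0xa3, 0xa9]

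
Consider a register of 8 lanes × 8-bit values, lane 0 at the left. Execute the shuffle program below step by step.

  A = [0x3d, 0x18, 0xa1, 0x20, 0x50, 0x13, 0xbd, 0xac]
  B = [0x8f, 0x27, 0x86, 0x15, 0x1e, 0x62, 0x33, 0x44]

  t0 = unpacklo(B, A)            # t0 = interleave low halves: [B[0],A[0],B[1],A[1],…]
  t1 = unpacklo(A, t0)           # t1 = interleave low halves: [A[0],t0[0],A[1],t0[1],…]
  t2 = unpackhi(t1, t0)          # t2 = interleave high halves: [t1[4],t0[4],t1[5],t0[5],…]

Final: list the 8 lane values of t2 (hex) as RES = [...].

RES = [ 0xa1  0x86  0x27  0xa1  0x20  0x15  0x18  0x20 ]

t0 = [0x8f, 0x3d, 0x27, 0x18, 0x86, 0xa1, 0x15, 0x20]
t1 = [0x3d, 0x8f, 0x18, 0x3d, 0xa1, 0x27, 0x20, 0x18]
t2 = [0xa1, 0x86, 0x27, 0xa1, 0x20, 0x15, 0x18, 0x20]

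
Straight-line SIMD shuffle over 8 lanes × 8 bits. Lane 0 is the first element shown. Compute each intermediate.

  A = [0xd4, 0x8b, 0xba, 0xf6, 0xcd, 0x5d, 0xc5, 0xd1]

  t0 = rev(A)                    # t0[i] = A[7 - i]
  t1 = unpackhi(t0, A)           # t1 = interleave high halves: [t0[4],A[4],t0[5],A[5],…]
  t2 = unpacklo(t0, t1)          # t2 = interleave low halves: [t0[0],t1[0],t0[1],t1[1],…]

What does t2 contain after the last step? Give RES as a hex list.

→ t0 |d1|c5|5d|cd|f6|ba|8b|d4|
→ t1 |f6|cd|ba|5d|8b|c5|d4|d1|
→ t2 |d1|f6|c5|cd|5d|ba|cd|5d|

RES = [ 0xd1  0xf6  0xc5  0xcd  0x5d  0xba  0xcd  0x5d ]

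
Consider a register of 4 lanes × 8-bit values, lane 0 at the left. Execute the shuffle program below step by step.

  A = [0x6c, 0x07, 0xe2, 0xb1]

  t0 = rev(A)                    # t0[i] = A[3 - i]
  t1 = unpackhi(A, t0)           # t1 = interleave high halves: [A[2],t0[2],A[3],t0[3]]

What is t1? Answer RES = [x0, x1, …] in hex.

RES = [ 0xe2  0x07  0xb1  0x6c ]

→ t0 |b1|e2|07|6c|
→ t1 |e2|07|b1|6c|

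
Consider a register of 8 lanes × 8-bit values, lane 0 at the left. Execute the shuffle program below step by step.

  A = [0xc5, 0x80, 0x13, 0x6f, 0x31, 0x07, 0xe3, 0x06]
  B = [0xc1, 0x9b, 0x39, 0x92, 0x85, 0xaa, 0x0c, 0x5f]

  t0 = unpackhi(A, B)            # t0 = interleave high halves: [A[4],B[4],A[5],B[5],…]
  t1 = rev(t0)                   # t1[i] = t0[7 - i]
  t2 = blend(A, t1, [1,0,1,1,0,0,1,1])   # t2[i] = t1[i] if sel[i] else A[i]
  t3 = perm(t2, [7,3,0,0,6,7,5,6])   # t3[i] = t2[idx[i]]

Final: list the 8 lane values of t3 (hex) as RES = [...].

RES = [0x31, 0xe3, 0x5f, 0x5f, 0x85, 0x31, 0x07, 0x85]

→ t0 |31|85|07|aa|e3|0c|06|5f|
→ t1 |5f|06|0c|e3|aa|07|85|31|
→ t2 |5f|80|0c|e3|31|07|85|31|
→ t3 |31|e3|5f|5f|85|31|07|85|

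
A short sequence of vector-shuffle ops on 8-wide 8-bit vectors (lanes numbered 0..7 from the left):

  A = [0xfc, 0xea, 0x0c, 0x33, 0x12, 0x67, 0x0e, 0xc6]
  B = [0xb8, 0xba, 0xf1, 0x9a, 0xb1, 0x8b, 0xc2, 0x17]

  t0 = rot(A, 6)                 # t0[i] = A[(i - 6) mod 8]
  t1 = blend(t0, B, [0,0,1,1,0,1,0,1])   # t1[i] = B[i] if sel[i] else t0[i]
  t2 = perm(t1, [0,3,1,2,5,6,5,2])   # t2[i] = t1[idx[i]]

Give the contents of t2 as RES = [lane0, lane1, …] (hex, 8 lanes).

RES = [0x0c, 0x9a, 0x33, 0xf1, 0x8b, 0xfc, 0x8b, 0xf1]

t0 = [0x0c, 0x33, 0x12, 0x67, 0x0e, 0xc6, 0xfc, 0xea]
t1 = [0x0c, 0x33, 0xf1, 0x9a, 0x0e, 0x8b, 0xfc, 0x17]
t2 = [0x0c, 0x9a, 0x33, 0xf1, 0x8b, 0xfc, 0x8b, 0xf1]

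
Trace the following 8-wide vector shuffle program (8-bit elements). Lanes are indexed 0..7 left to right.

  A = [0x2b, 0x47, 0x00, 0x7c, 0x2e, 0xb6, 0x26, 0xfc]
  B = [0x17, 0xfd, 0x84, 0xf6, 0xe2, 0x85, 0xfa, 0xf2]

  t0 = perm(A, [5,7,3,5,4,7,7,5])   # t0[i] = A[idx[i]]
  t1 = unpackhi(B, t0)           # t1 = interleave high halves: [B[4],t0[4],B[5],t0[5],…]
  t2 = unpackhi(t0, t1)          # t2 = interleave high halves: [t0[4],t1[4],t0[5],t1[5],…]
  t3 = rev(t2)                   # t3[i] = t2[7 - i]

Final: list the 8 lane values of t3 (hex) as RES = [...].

RES = [ 0xb6  0xb6  0xf2  0xfc  0xfc  0xfc  0xfa  0x2e ]

→ t0 |b6|fc|7c|b6|2e|fc|fc|b6|
→ t1 |e2|2e|85|fc|fa|fc|f2|b6|
→ t2 |2e|fa|fc|fc|fc|f2|b6|b6|
→ t3 |b6|b6|f2|fc|fc|fc|fa|2e|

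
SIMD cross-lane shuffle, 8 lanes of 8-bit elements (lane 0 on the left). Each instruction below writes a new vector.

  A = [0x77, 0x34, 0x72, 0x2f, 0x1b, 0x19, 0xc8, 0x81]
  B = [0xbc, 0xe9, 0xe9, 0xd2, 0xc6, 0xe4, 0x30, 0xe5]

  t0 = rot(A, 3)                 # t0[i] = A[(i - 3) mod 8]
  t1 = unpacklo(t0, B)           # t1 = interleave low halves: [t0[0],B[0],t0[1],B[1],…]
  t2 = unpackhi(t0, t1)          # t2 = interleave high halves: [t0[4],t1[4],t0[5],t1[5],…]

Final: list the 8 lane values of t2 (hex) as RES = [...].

t0 = [0x19, 0xc8, 0x81, 0x77, 0x34, 0x72, 0x2f, 0x1b]
t1 = [0x19, 0xbc, 0xc8, 0xe9, 0x81, 0xe9, 0x77, 0xd2]
t2 = [0x34, 0x81, 0x72, 0xe9, 0x2f, 0x77, 0x1b, 0xd2]

RES = [0x34, 0x81, 0x72, 0xe9, 0x2f, 0x77, 0x1b, 0xd2]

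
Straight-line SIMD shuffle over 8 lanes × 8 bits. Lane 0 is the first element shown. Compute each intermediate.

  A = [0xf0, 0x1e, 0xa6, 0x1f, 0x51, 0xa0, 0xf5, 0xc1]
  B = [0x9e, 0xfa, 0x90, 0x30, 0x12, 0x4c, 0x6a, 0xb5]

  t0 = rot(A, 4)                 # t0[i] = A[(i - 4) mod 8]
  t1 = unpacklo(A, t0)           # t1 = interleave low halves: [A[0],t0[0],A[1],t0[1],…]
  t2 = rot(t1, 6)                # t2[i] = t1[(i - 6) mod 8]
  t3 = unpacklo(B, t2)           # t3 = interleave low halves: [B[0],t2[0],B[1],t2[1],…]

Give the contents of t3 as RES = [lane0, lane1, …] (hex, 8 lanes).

t0 = [0x51, 0xa0, 0xf5, 0xc1, 0xf0, 0x1e, 0xa6, 0x1f]
t1 = [0xf0, 0x51, 0x1e, 0xa0, 0xa6, 0xf5, 0x1f, 0xc1]
t2 = [0x1e, 0xa0, 0xa6, 0xf5, 0x1f, 0xc1, 0xf0, 0x51]
t3 = [0x9e, 0x1e, 0xfa, 0xa0, 0x90, 0xa6, 0x30, 0xf5]

RES = [0x9e, 0x1e, 0xfa, 0xa0, 0x90, 0xa6, 0x30, 0xf5]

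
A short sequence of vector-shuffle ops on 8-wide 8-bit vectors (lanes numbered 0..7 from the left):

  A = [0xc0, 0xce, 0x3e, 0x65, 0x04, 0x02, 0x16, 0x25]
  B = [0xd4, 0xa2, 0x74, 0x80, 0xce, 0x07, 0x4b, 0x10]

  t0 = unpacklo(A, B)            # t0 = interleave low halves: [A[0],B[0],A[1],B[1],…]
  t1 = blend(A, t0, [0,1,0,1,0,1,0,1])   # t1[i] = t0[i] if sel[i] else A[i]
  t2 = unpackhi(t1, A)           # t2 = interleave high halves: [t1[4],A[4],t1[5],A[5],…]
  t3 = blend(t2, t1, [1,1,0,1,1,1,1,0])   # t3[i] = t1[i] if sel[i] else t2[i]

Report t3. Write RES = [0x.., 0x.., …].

RES = [0xc0, 0xd4, 0x74, 0xa2, 0x04, 0x74, 0x16, 0x25]

t0 = [0xc0, 0xd4, 0xce, 0xa2, 0x3e, 0x74, 0x65, 0x80]
t1 = [0xc0, 0xd4, 0x3e, 0xa2, 0x04, 0x74, 0x16, 0x80]
t2 = [0x04, 0x04, 0x74, 0x02, 0x16, 0x16, 0x80, 0x25]
t3 = [0xc0, 0xd4, 0x74, 0xa2, 0x04, 0x74, 0x16, 0x25]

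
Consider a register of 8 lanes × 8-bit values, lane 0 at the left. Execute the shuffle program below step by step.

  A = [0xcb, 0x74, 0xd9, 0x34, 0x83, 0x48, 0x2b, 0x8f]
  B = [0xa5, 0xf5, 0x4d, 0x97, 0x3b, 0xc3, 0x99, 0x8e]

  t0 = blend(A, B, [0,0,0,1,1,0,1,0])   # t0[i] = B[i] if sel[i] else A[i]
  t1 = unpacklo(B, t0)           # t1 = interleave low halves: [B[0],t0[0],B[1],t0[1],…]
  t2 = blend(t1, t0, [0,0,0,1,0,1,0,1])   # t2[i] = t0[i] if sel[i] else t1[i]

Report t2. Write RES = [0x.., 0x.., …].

RES = [ 0xa5  0xcb  0xf5  0x97  0x4d  0x48  0x97  0x8f ]

t0 = [0xcb, 0x74, 0xd9, 0x97, 0x3b, 0x48, 0x99, 0x8f]
t1 = [0xa5, 0xcb, 0xf5, 0x74, 0x4d, 0xd9, 0x97, 0x97]
t2 = [0xa5, 0xcb, 0xf5, 0x97, 0x4d, 0x48, 0x97, 0x8f]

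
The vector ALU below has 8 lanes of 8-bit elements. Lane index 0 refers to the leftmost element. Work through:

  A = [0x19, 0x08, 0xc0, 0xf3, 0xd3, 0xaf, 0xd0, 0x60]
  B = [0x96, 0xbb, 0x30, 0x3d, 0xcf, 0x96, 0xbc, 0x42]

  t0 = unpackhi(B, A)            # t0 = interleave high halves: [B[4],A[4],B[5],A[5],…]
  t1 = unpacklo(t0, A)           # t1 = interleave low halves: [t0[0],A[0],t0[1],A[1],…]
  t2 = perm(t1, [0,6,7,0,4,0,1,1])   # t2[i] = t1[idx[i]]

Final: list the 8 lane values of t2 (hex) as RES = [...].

RES = [ 0xcf  0xaf  0xf3  0xcf  0x96  0xcf  0x19  0x19 ]

→ t0 |cf|d3|96|af|bc|d0|42|60|
→ t1 |cf|19|d3|08|96|c0|af|f3|
→ t2 |cf|af|f3|cf|96|cf|19|19|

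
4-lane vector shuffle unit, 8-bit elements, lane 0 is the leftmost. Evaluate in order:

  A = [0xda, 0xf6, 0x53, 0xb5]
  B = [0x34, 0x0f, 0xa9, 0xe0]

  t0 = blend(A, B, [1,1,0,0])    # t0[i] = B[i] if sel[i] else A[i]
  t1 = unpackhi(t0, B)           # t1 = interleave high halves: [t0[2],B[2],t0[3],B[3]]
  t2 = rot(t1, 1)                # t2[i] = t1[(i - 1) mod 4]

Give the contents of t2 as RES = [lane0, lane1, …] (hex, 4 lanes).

→ t0 |34|0f|53|b5|
→ t1 |53|a9|b5|e0|
→ t2 |e0|53|a9|b5|

RES = [ 0xe0  0x53  0xa9  0xb5 ]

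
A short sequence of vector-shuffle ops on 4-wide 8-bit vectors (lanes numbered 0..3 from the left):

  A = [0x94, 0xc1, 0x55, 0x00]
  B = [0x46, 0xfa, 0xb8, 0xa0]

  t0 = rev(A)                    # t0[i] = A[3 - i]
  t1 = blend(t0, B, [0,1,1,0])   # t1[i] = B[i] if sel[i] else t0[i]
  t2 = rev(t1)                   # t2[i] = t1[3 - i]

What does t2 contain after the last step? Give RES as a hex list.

→ t0 |00|55|c1|94|
→ t1 |00|fa|b8|94|
→ t2 |94|b8|fa|00|

RES = [0x94, 0xb8, 0xfa, 0x00]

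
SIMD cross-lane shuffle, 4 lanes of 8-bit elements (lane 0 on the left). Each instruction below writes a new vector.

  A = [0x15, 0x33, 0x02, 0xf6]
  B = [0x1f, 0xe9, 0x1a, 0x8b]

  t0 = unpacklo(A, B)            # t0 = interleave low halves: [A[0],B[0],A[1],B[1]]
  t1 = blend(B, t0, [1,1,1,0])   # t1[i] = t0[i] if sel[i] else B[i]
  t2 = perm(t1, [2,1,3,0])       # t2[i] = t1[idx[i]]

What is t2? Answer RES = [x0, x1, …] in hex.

RES = [0x33, 0x1f, 0x8b, 0x15]

→ t0 |15|1f|33|e9|
→ t1 |15|1f|33|8b|
→ t2 |33|1f|8b|15|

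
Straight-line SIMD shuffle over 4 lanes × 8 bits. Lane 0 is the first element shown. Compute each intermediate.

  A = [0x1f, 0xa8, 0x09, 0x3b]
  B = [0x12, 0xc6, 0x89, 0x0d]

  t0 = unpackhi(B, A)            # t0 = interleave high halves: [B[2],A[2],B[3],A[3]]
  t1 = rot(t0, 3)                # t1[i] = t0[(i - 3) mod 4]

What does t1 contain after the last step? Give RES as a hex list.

t0 = [0x89, 0x09, 0x0d, 0x3b]
t1 = [0x09, 0x0d, 0x3b, 0x89]

RES = [0x09, 0x0d, 0x3b, 0x89]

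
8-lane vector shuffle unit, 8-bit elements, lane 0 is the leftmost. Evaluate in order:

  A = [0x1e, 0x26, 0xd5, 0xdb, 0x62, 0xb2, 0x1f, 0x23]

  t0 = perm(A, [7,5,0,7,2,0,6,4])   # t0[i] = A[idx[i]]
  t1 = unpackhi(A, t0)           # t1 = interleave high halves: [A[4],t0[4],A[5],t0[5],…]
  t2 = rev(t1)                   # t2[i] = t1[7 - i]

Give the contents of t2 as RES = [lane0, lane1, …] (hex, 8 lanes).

RES = [ 0x62  0x23  0x1f  0x1f  0x1e  0xb2  0xd5  0x62 ]

  t0: 23 b2 1e 23 d5 1e 1f 62
  t1: 62 d5 b2 1e 1f 1f 23 62
  t2: 62 23 1f 1f 1e b2 d5 62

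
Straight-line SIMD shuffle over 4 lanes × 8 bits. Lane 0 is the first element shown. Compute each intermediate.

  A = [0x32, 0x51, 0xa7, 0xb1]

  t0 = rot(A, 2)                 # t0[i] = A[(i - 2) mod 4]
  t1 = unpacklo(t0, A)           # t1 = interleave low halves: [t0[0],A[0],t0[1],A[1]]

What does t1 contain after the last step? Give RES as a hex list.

RES = [ 0xa7  0x32  0xb1  0x51 ]

t0 = [0xa7, 0xb1, 0x32, 0x51]
t1 = [0xa7, 0x32, 0xb1, 0x51]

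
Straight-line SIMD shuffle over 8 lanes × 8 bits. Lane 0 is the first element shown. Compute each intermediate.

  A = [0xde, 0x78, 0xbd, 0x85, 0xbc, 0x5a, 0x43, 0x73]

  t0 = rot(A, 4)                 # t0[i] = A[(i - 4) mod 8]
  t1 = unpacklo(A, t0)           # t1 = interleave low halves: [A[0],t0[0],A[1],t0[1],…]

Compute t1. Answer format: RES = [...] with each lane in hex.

  t0: bc 5a 43 73 de 78 bd 85
  t1: de bc 78 5a bd 43 85 73

RES = [ 0xde  0xbc  0x78  0x5a  0xbd  0x43  0x85  0x73 ]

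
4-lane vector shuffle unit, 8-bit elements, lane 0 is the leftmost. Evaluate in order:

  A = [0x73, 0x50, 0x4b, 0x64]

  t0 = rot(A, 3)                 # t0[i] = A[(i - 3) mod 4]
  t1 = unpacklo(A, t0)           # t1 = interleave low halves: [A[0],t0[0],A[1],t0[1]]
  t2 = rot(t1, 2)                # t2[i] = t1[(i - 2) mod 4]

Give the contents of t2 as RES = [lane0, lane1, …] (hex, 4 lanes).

RES = [0x50, 0x4b, 0x73, 0x50]

t0 = [0x50, 0x4b, 0x64, 0x73]
t1 = [0x73, 0x50, 0x50, 0x4b]
t2 = [0x50, 0x4b, 0x73, 0x50]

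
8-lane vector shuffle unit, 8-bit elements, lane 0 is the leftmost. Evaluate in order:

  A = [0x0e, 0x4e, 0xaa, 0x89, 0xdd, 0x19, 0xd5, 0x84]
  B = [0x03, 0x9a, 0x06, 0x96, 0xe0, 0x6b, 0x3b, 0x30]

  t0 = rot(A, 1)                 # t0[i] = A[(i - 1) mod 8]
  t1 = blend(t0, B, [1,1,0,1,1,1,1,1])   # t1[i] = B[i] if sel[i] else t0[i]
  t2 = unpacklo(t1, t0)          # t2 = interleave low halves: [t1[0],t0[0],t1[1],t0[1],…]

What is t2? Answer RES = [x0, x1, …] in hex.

RES = [0x03, 0x84, 0x9a, 0x0e, 0x4e, 0x4e, 0x96, 0xaa]

t0 = [0x84, 0x0e, 0x4e, 0xaa, 0x89, 0xdd, 0x19, 0xd5]
t1 = [0x03, 0x9a, 0x4e, 0x96, 0xe0, 0x6b, 0x3b, 0x30]
t2 = [0x03, 0x84, 0x9a, 0x0e, 0x4e, 0x4e, 0x96, 0xaa]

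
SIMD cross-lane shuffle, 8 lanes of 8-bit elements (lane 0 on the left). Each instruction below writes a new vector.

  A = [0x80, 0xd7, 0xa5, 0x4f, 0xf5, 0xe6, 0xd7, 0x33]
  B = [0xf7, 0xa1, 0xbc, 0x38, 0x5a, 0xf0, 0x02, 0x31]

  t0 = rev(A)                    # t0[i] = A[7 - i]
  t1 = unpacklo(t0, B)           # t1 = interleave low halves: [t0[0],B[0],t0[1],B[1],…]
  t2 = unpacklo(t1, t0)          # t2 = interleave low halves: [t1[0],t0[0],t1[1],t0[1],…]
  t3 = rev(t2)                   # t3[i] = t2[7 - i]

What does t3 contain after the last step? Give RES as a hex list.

RES = [ 0xf5  0xa1  0xe6  0xd7  0xd7  0xf7  0x33  0x33 ]

  t0: 33 d7 e6 f5 4f a5 d7 80
  t1: 33 f7 d7 a1 e6 bc f5 38
  t2: 33 33 f7 d7 d7 e6 a1 f5
  t3: f5 a1 e6 d7 d7 f7 33 33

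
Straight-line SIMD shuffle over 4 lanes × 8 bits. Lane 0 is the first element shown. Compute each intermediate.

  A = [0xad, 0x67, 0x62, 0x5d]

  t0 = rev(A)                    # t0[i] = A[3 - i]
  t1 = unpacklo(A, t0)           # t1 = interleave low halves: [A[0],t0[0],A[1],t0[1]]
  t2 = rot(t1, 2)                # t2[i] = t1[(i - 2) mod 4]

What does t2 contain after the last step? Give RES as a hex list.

RES = [ 0x67  0x62  0xad  0x5d ]

  t0: 5d 62 67 ad
  t1: ad 5d 67 62
  t2: 67 62 ad 5d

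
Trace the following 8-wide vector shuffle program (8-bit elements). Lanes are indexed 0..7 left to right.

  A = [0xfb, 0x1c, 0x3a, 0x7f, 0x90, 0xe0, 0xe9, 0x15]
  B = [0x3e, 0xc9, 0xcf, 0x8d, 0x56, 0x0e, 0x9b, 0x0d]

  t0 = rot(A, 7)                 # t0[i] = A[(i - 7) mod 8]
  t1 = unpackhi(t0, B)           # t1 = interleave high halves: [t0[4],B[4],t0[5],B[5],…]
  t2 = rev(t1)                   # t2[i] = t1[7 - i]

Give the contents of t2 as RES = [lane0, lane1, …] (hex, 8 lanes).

→ t0 |1c|3a|7f|90|e0|e9|15|fb|
→ t1 |e0|56|e9|0e|15|9b|fb|0d|
→ t2 |0d|fb|9b|15|0e|e9|56|e0|

RES = [ 0x0d  0xfb  0x9b  0x15  0x0e  0xe9  0x56  0xe0 ]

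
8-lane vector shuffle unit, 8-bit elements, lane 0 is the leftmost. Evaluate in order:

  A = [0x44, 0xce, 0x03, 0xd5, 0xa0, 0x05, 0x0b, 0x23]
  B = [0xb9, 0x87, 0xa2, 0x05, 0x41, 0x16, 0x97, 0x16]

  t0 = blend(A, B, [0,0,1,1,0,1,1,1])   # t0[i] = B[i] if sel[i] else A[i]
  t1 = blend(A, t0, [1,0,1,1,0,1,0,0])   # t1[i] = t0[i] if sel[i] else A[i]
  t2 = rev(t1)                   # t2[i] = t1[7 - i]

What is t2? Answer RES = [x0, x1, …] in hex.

t0 = [0x44, 0xce, 0xa2, 0x05, 0xa0, 0x16, 0x97, 0x16]
t1 = [0x44, 0xce, 0xa2, 0x05, 0xa0, 0x16, 0x0b, 0x23]
t2 = [0x23, 0x0b, 0x16, 0xa0, 0x05, 0xa2, 0xce, 0x44]

RES = [0x23, 0x0b, 0x16, 0xa0, 0x05, 0xa2, 0xce, 0x44]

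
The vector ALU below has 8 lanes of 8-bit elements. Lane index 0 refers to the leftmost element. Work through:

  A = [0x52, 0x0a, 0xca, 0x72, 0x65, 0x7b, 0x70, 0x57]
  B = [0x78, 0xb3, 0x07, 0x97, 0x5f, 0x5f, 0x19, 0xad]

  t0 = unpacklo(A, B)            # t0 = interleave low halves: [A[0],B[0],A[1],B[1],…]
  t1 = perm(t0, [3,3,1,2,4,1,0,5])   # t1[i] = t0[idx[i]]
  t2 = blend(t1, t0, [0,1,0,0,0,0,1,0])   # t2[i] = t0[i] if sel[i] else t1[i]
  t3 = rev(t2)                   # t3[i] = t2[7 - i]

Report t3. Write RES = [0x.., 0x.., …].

  t0: 52 78 0a b3 ca 07 72 97
  t1: b3 b3 78 0a ca 78 52 07
  t2: b3 78 78 0a ca 78 72 07
  t3: 07 72 78 ca 0a 78 78 b3

RES = [0x07, 0x72, 0x78, 0xca, 0x0a, 0x78, 0x78, 0xb3]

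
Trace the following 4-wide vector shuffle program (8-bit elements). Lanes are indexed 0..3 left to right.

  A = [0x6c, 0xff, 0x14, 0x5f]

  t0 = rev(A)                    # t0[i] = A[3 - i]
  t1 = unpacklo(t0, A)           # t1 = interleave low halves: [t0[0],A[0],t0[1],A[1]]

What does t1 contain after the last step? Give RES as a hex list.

t0 = [0x5f, 0x14, 0xff, 0x6c]
t1 = [0x5f, 0x6c, 0x14, 0xff]

RES = [0x5f, 0x6c, 0x14, 0xff]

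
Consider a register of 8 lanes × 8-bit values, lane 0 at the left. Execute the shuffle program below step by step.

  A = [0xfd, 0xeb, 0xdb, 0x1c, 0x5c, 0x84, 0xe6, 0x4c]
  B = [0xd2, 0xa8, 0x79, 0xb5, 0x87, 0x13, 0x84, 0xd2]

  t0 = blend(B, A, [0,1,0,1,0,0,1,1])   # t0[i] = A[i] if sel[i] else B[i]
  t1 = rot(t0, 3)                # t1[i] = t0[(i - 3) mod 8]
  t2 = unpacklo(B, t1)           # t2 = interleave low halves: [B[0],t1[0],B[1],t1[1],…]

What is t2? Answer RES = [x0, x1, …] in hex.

RES = [ 0xd2  0x13  0xa8  0xe6  0x79  0x4c  0xb5  0xd2 ]

t0 = [0xd2, 0xeb, 0x79, 0x1c, 0x87, 0x13, 0xe6, 0x4c]
t1 = [0x13, 0xe6, 0x4c, 0xd2, 0xeb, 0x79, 0x1c, 0x87]
t2 = [0xd2, 0x13, 0xa8, 0xe6, 0x79, 0x4c, 0xb5, 0xd2]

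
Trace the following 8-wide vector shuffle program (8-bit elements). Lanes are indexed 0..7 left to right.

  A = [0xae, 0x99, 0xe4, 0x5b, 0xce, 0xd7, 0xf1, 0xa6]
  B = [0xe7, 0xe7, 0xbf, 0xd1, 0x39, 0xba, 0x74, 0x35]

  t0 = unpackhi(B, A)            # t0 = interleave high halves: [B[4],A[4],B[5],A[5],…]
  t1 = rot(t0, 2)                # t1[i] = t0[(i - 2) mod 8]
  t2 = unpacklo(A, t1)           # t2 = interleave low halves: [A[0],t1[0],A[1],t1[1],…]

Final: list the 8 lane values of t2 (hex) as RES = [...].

t0 = [0x39, 0xce, 0xba, 0xd7, 0x74, 0xf1, 0x35, 0xa6]
t1 = [0x35, 0xa6, 0x39, 0xce, 0xba, 0xd7, 0x74, 0xf1]
t2 = [0xae, 0x35, 0x99, 0xa6, 0xe4, 0x39, 0x5b, 0xce]

RES = [0xae, 0x35, 0x99, 0xa6, 0xe4, 0x39, 0x5b, 0xce]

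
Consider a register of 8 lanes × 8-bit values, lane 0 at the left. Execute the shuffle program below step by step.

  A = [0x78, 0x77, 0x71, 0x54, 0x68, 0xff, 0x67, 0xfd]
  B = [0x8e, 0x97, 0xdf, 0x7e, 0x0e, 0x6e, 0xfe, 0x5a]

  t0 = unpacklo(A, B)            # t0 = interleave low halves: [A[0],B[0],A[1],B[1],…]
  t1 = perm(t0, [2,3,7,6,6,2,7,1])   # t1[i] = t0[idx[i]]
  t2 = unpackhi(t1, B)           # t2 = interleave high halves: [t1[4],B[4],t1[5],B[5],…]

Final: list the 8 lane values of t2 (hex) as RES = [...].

RES = [ 0x54  0x0e  0x77  0x6e  0x7e  0xfe  0x8e  0x5a ]

→ t0 |78|8e|77|97|71|df|54|7e|
→ t1 |77|97|7e|54|54|77|7e|8e|
→ t2 |54|0e|77|6e|7e|fe|8e|5a|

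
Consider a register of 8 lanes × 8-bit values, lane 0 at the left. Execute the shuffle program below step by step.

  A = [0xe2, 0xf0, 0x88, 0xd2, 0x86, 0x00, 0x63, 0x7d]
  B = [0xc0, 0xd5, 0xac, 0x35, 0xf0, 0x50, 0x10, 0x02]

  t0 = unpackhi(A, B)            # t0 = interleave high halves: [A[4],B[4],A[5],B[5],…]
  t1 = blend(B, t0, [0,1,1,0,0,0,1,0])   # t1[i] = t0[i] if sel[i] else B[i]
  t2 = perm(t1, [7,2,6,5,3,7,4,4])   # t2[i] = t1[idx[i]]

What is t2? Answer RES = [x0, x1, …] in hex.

t0 = [0x86, 0xf0, 0x00, 0x50, 0x63, 0x10, 0x7d, 0x02]
t1 = [0xc0, 0xf0, 0x00, 0x35, 0xf0, 0x50, 0x7d, 0x02]
t2 = [0x02, 0x00, 0x7d, 0x50, 0x35, 0x02, 0xf0, 0xf0]

RES = [0x02, 0x00, 0x7d, 0x50, 0x35, 0x02, 0xf0, 0xf0]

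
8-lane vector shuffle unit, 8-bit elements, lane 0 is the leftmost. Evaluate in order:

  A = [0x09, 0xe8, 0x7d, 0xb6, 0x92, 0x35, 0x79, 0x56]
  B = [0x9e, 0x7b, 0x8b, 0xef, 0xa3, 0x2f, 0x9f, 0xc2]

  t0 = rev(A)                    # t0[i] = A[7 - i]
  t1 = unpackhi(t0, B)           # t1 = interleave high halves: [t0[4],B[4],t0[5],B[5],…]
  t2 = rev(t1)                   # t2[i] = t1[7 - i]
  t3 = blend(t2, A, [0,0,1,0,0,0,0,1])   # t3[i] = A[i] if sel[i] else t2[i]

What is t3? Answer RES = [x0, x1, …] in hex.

RES = [ 0xc2  0x09  0x7d  0xe8  0x2f  0x7d  0xa3  0x56 ]

t0 = [0x56, 0x79, 0x35, 0x92, 0xb6, 0x7d, 0xe8, 0x09]
t1 = [0xb6, 0xa3, 0x7d, 0x2f, 0xe8, 0x9f, 0x09, 0xc2]
t2 = [0xc2, 0x09, 0x9f, 0xe8, 0x2f, 0x7d, 0xa3, 0xb6]
t3 = [0xc2, 0x09, 0x7d, 0xe8, 0x2f, 0x7d, 0xa3, 0x56]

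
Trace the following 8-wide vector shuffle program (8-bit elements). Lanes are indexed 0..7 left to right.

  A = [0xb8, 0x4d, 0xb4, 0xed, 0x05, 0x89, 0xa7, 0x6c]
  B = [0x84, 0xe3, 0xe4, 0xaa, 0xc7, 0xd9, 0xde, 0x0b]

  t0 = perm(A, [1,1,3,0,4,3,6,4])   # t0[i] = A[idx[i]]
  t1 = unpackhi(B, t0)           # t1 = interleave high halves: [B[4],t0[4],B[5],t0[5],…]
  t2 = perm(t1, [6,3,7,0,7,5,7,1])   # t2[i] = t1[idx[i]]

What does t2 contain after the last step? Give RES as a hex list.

  t0: 4d 4d ed b8 05 ed a7 05
  t1: c7 05 d9 ed de a7 0b 05
  t2: 0b ed 05 c7 05 a7 05 05

RES = [ 0x0b  0xed  0x05  0xc7  0x05  0xa7  0x05  0x05 ]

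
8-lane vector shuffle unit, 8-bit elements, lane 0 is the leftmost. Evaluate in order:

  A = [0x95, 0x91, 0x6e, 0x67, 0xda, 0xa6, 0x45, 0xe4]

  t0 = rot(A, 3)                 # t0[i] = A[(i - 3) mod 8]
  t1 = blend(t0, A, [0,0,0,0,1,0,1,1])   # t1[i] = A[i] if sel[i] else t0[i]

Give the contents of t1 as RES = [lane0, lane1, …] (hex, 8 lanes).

RES = [0xa6, 0x45, 0xe4, 0x95, 0xda, 0x6e, 0x45, 0xe4]

→ t0 |a6|45|e4|95|91|6e|67|da|
→ t1 |a6|45|e4|95|da|6e|45|e4|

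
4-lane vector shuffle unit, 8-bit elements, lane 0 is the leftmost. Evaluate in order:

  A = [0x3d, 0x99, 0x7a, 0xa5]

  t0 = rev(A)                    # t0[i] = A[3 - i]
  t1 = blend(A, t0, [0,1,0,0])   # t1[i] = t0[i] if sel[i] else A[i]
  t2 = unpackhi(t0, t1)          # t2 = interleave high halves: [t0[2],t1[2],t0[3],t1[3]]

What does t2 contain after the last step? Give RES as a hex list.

  t0: a5 7a 99 3d
  t1: 3d 7a 7a a5
  t2: 99 7a 3d a5

RES = [0x99, 0x7a, 0x3d, 0xa5]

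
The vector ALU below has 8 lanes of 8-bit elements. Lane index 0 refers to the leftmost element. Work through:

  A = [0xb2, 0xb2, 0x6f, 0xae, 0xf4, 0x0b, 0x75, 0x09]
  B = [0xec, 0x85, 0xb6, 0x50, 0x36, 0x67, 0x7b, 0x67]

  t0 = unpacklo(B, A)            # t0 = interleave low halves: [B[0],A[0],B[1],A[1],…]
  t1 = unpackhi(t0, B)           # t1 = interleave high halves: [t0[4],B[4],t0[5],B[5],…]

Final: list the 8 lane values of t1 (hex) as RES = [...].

→ t0 |ec|b2|85|b2|b6|6f|50|ae|
→ t1 |b6|36|6f|67|50|7b|ae|67|

RES = [ 0xb6  0x36  0x6f  0x67  0x50  0x7b  0xae  0x67 ]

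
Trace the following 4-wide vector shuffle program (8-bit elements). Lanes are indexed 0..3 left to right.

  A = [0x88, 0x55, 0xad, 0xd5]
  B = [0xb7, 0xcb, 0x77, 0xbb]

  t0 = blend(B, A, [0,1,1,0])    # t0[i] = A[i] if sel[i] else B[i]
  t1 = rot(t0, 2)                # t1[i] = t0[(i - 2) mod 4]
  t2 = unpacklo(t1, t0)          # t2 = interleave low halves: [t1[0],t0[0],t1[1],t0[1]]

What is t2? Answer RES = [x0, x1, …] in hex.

RES = [ 0xad  0xb7  0xbb  0x55 ]

t0 = [0xb7, 0x55, 0xad, 0xbb]
t1 = [0xad, 0xbb, 0xb7, 0x55]
t2 = [0xad, 0xb7, 0xbb, 0x55]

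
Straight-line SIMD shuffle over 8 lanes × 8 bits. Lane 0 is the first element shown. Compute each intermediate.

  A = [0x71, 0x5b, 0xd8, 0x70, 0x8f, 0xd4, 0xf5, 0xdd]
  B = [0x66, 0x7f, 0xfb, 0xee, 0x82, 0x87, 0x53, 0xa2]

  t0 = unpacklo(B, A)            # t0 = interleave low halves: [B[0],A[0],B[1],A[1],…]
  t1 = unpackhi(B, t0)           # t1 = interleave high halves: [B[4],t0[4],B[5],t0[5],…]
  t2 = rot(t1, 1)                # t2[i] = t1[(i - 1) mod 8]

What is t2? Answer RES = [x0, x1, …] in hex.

→ t0 |66|71|7f|5b|fb|d8|ee|70|
→ t1 |82|fb|87|d8|53|ee|a2|70|
→ t2 |70|82|fb|87|d8|53|ee|a2|

RES = [0x70, 0x82, 0xfb, 0x87, 0xd8, 0x53, 0xee, 0xa2]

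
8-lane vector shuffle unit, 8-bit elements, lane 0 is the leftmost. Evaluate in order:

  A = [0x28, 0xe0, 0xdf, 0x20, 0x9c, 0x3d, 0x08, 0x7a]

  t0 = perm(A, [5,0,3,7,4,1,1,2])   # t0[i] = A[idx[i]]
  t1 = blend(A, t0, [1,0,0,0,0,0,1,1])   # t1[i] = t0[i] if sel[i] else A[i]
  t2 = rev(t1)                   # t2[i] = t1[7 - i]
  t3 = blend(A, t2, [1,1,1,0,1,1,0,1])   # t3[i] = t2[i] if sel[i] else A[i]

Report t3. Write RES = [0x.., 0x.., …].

→ t0 |3d|28|20|7a|9c|e0|e0|df|
→ t1 |3d|e0|df|20|9c|3d|e0|df|
→ t2 |df|e0|3d|9c|20|df|e0|3d|
→ t3 |df|e0|3d|20|20|df|08|3d|

RES = [ 0xdf  0xe0  0x3d  0x20  0x20  0xdf  0x08  0x3d ]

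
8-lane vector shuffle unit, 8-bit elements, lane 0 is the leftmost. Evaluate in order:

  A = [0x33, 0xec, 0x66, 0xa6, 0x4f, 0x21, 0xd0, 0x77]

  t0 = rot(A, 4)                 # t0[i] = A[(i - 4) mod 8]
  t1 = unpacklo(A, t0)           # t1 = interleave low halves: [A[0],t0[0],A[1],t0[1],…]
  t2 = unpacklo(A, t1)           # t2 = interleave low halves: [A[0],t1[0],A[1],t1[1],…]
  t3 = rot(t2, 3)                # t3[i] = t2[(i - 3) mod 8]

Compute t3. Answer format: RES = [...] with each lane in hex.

RES = [ 0xec  0xa6  0x21  0x33  0x33  0xec  0x4f  0x66 ]

t0 = [0x4f, 0x21, 0xd0, 0x77, 0x33, 0xec, 0x66, 0xa6]
t1 = [0x33, 0x4f, 0xec, 0x21, 0x66, 0xd0, 0xa6, 0x77]
t2 = [0x33, 0x33, 0xec, 0x4f, 0x66, 0xec, 0xa6, 0x21]
t3 = [0xec, 0xa6, 0x21, 0x33, 0x33, 0xec, 0x4f, 0x66]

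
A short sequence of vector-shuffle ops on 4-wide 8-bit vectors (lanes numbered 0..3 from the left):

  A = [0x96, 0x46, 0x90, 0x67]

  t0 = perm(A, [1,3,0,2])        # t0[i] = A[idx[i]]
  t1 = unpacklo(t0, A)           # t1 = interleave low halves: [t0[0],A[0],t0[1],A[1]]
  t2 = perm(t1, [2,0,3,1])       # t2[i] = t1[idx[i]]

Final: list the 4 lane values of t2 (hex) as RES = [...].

RES = [ 0x67  0x46  0x46  0x96 ]

→ t0 |46|67|96|90|
→ t1 |46|96|67|46|
→ t2 |67|46|46|96|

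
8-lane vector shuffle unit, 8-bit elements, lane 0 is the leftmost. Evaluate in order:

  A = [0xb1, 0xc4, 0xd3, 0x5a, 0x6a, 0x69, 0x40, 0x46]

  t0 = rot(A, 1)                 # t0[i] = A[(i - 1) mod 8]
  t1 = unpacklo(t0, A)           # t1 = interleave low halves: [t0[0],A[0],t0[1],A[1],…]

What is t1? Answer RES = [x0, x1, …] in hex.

→ t0 |46|b1|c4|d3|5a|6a|69|40|
→ t1 |46|b1|b1|c4|c4|d3|d3|5a|

RES = [0x46, 0xb1, 0xb1, 0xc4, 0xc4, 0xd3, 0xd3, 0x5a]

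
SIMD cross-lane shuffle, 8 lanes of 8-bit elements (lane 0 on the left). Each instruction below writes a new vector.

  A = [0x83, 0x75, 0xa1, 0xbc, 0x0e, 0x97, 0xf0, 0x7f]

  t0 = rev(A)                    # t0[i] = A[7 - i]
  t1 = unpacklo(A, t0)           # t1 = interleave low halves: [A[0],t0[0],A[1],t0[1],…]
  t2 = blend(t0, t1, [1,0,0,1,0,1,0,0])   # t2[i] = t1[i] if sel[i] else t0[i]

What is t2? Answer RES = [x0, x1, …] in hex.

t0 = [0x7f, 0xf0, 0x97, 0x0e, 0xbc, 0xa1, 0x75, 0x83]
t1 = [0x83, 0x7f, 0x75, 0xf0, 0xa1, 0x97, 0xbc, 0x0e]
t2 = [0x83, 0xf0, 0x97, 0xf0, 0xbc, 0x97, 0x75, 0x83]

RES = [0x83, 0xf0, 0x97, 0xf0, 0xbc, 0x97, 0x75, 0x83]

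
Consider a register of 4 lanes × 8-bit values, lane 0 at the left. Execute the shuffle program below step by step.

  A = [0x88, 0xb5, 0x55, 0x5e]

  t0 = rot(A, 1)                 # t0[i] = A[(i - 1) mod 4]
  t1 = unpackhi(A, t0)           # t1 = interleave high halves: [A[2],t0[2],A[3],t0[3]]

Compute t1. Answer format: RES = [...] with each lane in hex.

t0 = [0x5e, 0x88, 0xb5, 0x55]
t1 = [0x55, 0xb5, 0x5e, 0x55]

RES = [0x55, 0xb5, 0x5e, 0x55]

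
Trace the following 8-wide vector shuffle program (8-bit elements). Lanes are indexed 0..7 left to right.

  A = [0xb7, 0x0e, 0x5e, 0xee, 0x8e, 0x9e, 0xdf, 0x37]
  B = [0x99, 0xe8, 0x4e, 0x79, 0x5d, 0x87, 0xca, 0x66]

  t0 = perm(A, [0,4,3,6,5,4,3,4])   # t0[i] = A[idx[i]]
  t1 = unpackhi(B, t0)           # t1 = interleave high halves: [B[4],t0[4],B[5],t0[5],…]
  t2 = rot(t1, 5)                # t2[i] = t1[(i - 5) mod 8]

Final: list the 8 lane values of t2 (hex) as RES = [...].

  t0: b7 8e ee df 9e 8e ee 8e
  t1: 5d 9e 87 8e ca ee 66 8e
  t2: 8e ca ee 66 8e 5d 9e 87

RES = [0x8e, 0xca, 0xee, 0x66, 0x8e, 0x5d, 0x9e, 0x87]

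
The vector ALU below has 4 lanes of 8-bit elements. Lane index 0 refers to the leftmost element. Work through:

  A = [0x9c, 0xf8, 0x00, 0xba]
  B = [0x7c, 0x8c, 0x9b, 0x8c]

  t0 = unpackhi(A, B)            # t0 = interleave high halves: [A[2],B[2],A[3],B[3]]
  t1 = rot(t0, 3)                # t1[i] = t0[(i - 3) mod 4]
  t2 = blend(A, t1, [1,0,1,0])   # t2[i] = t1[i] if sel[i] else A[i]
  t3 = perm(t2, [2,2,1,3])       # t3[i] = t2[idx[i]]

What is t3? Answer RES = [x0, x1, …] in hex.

  t0: 00 9b ba 8c
  t1: 9b ba 8c 00
  t2: 9b f8 8c ba
  t3: 8c 8c f8 ba

RES = [0x8c, 0x8c, 0xf8, 0xba]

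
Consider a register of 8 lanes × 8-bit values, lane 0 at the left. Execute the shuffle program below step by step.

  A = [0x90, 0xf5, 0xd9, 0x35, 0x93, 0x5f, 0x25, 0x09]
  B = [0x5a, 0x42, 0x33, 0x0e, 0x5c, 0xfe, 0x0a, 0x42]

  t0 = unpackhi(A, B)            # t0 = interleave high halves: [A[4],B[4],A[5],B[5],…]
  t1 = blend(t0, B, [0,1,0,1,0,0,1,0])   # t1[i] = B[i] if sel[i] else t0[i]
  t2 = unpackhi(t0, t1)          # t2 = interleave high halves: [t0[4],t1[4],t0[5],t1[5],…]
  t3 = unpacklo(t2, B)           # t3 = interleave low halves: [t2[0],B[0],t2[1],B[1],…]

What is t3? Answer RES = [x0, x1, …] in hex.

→ t0 |93|5c|5f|fe|25|0a|09|42|
→ t1 |93|42|5f|0e|25|0a|0a|42|
→ t2 |25|25|0a|0a|09|0a|42|42|
→ t3 |25|5a|25|42|0a|33|0a|0e|

RES = [0x25, 0x5a, 0x25, 0x42, 0x0a, 0x33, 0x0a, 0x0e]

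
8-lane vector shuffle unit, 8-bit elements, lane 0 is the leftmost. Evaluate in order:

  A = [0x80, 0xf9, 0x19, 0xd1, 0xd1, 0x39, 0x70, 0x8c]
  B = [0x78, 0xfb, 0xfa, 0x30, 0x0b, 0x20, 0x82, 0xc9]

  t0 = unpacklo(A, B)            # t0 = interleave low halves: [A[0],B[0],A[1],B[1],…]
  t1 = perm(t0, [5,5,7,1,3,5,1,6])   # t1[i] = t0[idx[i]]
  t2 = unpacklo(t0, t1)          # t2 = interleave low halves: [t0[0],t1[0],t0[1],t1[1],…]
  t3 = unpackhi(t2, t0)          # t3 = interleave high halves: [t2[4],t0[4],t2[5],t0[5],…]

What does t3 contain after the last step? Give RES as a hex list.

RES = [ 0xf9  0x19  0x30  0xfa  0xfb  0xd1  0x78  0x30 ]

→ t0 |80|78|f9|fb|19|fa|d1|30|
→ t1 |fa|fa|30|78|fb|fa|78|d1|
→ t2 |80|fa|78|fa|f9|30|fb|78|
→ t3 |f9|19|30|fa|fb|d1|78|30|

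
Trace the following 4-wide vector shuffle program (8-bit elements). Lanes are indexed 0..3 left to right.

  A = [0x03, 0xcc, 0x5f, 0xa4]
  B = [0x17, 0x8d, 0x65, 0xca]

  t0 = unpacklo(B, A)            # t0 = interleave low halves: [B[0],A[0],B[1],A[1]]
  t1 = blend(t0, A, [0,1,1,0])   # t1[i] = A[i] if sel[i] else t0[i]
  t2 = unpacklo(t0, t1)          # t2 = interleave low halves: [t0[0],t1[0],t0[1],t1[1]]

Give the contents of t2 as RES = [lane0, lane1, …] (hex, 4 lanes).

  t0: 17 03 8d cc
  t1: 17 cc 5f cc
  t2: 17 17 03 cc

RES = [0x17, 0x17, 0x03, 0xcc]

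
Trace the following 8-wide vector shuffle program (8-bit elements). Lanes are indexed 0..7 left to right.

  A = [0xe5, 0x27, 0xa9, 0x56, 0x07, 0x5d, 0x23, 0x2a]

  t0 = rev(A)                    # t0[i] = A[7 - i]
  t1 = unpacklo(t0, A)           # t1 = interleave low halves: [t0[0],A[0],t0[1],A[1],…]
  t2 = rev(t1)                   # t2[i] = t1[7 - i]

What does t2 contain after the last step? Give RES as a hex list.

RES = [0x56, 0x07, 0xa9, 0x5d, 0x27, 0x23, 0xe5, 0x2a]

  t0: 2a 23 5d 07 56 a9 27 e5
  t1: 2a e5 23 27 5d a9 07 56
  t2: 56 07 a9 5d 27 23 e5 2a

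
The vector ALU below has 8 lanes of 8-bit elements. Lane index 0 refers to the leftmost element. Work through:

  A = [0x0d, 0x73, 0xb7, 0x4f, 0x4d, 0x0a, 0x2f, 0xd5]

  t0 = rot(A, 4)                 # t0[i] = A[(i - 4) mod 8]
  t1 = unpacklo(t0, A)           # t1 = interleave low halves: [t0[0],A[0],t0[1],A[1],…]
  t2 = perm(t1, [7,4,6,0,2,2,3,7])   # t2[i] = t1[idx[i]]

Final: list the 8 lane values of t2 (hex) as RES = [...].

RES = [ 0x4f  0x2f  0xd5  0x4d  0x0a  0x0a  0x73  0x4f ]

  t0: 4d 0a 2f d5 0d 73 b7 4f
  t1: 4d 0d 0a 73 2f b7 d5 4f
  t2: 4f 2f d5 4d 0a 0a 73 4f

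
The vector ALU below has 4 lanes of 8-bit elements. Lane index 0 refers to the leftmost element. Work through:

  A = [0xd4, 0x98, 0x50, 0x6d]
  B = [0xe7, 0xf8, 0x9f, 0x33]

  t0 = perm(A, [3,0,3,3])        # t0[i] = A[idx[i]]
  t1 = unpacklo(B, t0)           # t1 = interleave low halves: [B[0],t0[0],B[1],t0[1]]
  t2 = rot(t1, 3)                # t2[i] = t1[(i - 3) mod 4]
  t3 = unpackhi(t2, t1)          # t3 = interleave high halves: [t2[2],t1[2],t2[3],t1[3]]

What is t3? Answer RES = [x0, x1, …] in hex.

RES = [0xd4, 0xf8, 0xe7, 0xd4]

  t0: 6d d4 6d 6d
  t1: e7 6d f8 d4
  t2: 6d f8 d4 e7
  t3: d4 f8 e7 d4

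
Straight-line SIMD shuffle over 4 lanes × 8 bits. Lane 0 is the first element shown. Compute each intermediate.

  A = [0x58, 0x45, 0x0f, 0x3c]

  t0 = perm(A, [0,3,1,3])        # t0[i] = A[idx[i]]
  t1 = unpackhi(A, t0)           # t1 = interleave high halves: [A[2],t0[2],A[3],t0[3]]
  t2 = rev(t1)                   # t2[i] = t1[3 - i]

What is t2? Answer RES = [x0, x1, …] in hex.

RES = [0x3c, 0x3c, 0x45, 0x0f]

t0 = [0x58, 0x3c, 0x45, 0x3c]
t1 = [0x0f, 0x45, 0x3c, 0x3c]
t2 = [0x3c, 0x3c, 0x45, 0x0f]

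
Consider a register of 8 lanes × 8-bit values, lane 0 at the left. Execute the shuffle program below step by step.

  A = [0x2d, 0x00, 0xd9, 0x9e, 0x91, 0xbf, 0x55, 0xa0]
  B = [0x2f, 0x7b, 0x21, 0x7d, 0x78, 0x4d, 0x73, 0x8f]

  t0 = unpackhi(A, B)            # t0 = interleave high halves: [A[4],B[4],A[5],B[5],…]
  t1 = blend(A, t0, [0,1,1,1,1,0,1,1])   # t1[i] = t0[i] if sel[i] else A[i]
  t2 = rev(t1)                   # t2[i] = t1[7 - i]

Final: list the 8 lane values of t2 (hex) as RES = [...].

→ t0 |91|78|bf|4d|55|73|a0|8f|
→ t1 |2d|78|bf|4d|55|bf|a0|8f|
→ t2 |8f|a0|bf|55|4d|bf|78|2d|

RES = [ 0x8f  0xa0  0xbf  0x55  0x4d  0xbf  0x78  0x2d ]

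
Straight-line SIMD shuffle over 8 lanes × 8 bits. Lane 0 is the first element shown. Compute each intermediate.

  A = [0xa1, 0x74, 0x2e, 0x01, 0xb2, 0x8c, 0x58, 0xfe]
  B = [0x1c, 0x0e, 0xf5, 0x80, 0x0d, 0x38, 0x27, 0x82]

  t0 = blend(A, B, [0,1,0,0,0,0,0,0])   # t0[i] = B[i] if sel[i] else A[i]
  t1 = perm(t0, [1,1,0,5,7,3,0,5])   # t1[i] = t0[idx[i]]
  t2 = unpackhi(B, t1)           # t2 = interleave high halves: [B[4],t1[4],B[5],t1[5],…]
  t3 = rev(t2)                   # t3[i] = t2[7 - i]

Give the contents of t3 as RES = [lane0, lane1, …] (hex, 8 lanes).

t0 = [0xa1, 0x0e, 0x2e, 0x01, 0xb2, 0x8c, 0x58, 0xfe]
t1 = [0x0e, 0x0e, 0xa1, 0x8c, 0xfe, 0x01, 0xa1, 0x8c]
t2 = [0x0d, 0xfe, 0x38, 0x01, 0x27, 0xa1, 0x82, 0x8c]
t3 = [0x8c, 0x82, 0xa1, 0x27, 0x01, 0x38, 0xfe, 0x0d]

RES = [0x8c, 0x82, 0xa1, 0x27, 0x01, 0x38, 0xfe, 0x0d]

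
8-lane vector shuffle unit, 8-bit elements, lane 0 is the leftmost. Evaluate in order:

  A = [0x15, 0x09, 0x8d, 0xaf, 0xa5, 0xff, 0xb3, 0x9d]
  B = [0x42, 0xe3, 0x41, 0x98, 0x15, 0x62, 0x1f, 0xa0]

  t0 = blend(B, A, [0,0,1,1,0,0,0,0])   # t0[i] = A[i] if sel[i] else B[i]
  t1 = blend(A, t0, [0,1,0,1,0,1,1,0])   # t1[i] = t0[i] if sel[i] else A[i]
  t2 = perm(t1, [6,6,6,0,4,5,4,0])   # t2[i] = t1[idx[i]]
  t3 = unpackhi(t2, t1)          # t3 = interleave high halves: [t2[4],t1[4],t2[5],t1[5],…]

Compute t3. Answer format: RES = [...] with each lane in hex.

RES = [ 0xa5  0xa5  0x62  0x62  0xa5  0x1f  0x15  0x9d ]

  t0: 42 e3 8d af 15 62 1f a0
  t1: 15 e3 8d af a5 62 1f 9d
  t2: 1f 1f 1f 15 a5 62 a5 15
  t3: a5 a5 62 62 a5 1f 15 9d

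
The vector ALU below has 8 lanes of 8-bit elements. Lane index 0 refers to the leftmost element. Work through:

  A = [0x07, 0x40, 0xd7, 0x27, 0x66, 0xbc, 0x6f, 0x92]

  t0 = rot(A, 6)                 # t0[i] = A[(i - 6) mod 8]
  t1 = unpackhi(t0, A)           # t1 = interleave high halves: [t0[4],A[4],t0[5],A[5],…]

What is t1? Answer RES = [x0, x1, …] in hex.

RES = [0x6f, 0x66, 0x92, 0xbc, 0x07, 0x6f, 0x40, 0x92]

t0 = [0xd7, 0x27, 0x66, 0xbc, 0x6f, 0x92, 0x07, 0x40]
t1 = [0x6f, 0x66, 0x92, 0xbc, 0x07, 0x6f, 0x40, 0x92]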